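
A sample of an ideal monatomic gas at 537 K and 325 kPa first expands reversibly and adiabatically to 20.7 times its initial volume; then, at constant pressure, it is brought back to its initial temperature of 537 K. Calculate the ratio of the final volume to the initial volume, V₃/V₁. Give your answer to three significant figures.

V₃/V₁ ≈ 156

For a monatomic ideal gas γ = 5/3.
Adiabatic step: V₂/V₁ = 20.7; T₂ = T₁·(1/20.7)^(2/3) = 71.23 K.
Isobaric step: V₃/V₂ = T₃/T₂ = 537/71.23.
V₃/V₁ = (V₂/V₁)(V₃/V₂) = 20.7 × (537/71.23) = 156.1.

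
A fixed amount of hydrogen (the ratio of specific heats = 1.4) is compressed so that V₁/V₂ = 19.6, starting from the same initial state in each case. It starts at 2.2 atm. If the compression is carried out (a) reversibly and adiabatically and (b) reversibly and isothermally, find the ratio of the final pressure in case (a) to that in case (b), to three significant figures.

Isothermal: P_b = P₁(V₁/V₂) = 2.2×19.6.
Adiabatic: P_a = P₁(V₁/V₂)^γ = 2.2×19.6^(1.4).
P_a/P_b = (V₁/V₂)^(γ−1) = 19.6^(0.4) = 3.288.

P_adiabatic / P_isothermal ≈ 3.29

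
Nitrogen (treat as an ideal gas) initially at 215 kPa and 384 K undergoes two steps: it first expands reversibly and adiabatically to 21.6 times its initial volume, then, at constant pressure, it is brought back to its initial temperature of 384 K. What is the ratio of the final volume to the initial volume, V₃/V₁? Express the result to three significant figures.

V₃/V₁ ≈ 73.8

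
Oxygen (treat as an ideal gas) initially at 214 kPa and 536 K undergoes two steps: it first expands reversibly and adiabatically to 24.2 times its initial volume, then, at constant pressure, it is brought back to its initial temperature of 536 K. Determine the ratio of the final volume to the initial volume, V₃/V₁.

V₃/V₁ ≈ 86.6

For a diatomic ideal gas γ = 7/5.
Adiabatic step: V₂/V₁ = 24.2; T₂ = T₁·(1/24.2)^(2/5) = 149.8 K.
Isobaric step: V₃/V₂ = T₃/T₂ = 536/149.8.
V₃/V₁ = (V₂/V₁)(V₃/V₂) = 24.2 × (536/149.8) = 86.56.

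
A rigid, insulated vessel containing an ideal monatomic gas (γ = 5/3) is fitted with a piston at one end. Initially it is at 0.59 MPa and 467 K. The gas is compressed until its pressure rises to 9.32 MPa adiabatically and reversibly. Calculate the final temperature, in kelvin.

Adiabatic: T₂/T₁ = (P₂/P₁)^((γ−1)/γ).
T₂ = 467 × (9.32/0.59)^(2/5) = 1408 K.

T₂ ≈ 1410 K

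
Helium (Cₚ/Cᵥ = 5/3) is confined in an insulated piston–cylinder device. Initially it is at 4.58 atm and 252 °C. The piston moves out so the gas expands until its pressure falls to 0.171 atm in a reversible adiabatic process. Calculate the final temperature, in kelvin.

T₂ ≈ 141 K

Along an adiabat T P^((1−γ)/γ) is constant, so T₂ = T₁ (P₂/P₁)^((γ−1)/γ).
T₁ = 252 °C = 525.1 K.
T₂ = 525.1 × (0.171/4.58)^(2/5) = 141 K.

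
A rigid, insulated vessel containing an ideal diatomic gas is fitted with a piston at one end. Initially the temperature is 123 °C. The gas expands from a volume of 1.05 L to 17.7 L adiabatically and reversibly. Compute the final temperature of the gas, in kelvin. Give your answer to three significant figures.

Adiabatic: T₁V₁^(γ−1) = T₂V₂^(γ−1) ⇒ T₂ = T₁ (V₁/V₂)^(γ−1).
For a diatomic ideal gas γ = 7/5, so γ−1 = 2/5.
T₁ = 123 °C = 396.1 K.
T₂ = 396.1 × (1.05/17.7)^(2/5) = 128 K.

T₂ ≈ 128 K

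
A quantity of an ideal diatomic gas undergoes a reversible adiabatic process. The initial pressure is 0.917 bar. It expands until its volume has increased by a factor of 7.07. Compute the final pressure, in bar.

Since PV^γ is constant along a reversible adiabat, P₂ = P₁ (V₁/V₂)^γ.
For a diatomic ideal gas γ = 7/5.
P₂ = 0.917 × (1/7.07)^(7/5) = 0.05932 bar.

P₂ ≈ 0.0593 bar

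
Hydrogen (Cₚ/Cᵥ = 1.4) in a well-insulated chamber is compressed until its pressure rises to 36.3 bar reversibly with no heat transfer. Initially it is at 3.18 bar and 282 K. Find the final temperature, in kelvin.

Adiabatic: T₂/T₁ = (P₂/P₁)^((γ−1)/γ).
T₂ = 282 × (36.3/3.18)^(0.286) = 565.4 K.

T₂ ≈ 565 K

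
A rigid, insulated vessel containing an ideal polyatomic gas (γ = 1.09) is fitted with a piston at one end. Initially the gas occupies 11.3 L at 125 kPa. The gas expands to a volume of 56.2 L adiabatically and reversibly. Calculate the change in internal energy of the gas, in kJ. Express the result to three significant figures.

ΔU ≈ -2.11 kJ

P₂ = P₁(V₁/V₂)^γ = 125×(11.3/56.2)^(1.09) = 21.75 kPa.
For a reversible adiabat, W_by_gas = (P₁V₁ − P₂V₂)/(γ−1).
W_by = (125000×0.0113 − 21750×0.0562) / (0.09) = 2110 J.
Q = 0 ⇒ ΔU = −W_by = -2110 J.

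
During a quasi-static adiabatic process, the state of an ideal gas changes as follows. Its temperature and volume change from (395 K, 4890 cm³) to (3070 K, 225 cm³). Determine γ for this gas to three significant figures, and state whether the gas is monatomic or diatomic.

γ ≈ 1.67; monatomic

TV^(γ−1) = const ⇒ γ − 1 = ln(T₂/T₁) / ln(V₁/V₂).
γ = 1 + ln(3070/395) / ln(4890/225) = 1.666.
γ ≈ 1.67 is close to 5/3, so the gas is monatomic.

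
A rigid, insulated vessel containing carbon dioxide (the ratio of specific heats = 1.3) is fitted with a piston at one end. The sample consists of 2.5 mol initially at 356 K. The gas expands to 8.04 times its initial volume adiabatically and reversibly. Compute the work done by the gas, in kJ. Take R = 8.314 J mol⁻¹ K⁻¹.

For a reversible adiabat TV^(γ−1) is constant, so T₂ = T₁ (V₁/V₂)^(γ−1).
T₂ = 356 × (1/8.04)^(0.3) = 190.5 K.
Q = 0, so ΔU = W_on_gas = nCᵥΔT with Cᵥ = R/(γ−1) = 27.71 J/(mol·K).
ΔU = 2.5 × 27.71 × (190.5 − 356) = -11470 J.
Work done by the gas = −ΔU = 11470 J.

W ≈ 11.5 kJ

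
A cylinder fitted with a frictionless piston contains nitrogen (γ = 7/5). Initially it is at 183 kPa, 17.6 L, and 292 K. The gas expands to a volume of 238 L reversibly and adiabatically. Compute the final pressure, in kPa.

Since PV^γ is constant along a reversible adiabat, P₂ = P₁ (V₁/V₂)^γ.
P₂ = 183 × (17.6/238)^(7/5) = 4.775 kPa.

P₂ ≈ 4.77 kPa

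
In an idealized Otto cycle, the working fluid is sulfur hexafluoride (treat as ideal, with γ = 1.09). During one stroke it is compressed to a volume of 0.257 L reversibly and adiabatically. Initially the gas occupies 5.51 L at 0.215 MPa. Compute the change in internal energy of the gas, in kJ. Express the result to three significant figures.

ΔU ≈ 4.18 kJ

P₂ = P₁(V₁/V₂)^γ = 0.215×(5.51/0.257)^(1.09) = 6.074 MPa.
For a reversible adiabat, W_by_gas = (P₁V₁ − P₂V₂)/(γ−1).
W_by = (215000×0.00551 − 6.074×10^6×0.000257) / (0.09) = -4182 J.
Q = 0 ⇒ ΔU = −W_by = 4182 J.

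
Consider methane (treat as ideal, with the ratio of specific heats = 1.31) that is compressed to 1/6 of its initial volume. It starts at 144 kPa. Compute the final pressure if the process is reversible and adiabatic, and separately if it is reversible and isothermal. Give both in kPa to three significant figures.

adiabatic: 1510 kPa; isothermal: 864 kPa

Isothermal: P₂ = P₁(V₁/V₂) = 144×6 = 864 kPa.
Adiabatic: P₂ = P₁(V₁/V₂)^γ = 144×6^(1.31) = 1506 kPa.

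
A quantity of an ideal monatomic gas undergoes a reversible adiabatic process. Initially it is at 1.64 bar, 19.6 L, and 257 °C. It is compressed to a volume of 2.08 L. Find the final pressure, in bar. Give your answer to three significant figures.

Adiabatic: P₁V₁^γ = P₂V₂^γ ⇒ P₂ = P₁ (V₁/V₂)^γ.
γ = 5/3 for a monatomic ideal gas.
P₂ = 1.64 × (19.6/2.08)^(5/3) = 68.94 bar.

P₂ ≈ 68.9 bar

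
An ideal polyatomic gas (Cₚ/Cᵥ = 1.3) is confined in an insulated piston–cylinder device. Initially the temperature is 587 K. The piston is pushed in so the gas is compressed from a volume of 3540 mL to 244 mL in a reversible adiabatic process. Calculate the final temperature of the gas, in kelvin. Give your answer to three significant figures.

T₂ ≈ 1310 K

Adiabatic: T₁V₁^(γ−1) = T₂V₂^(γ−1) ⇒ T₂ = T₁ (V₁/V₂)^(γ−1).
T₂ = 587 × (3540/244)^(0.3) = 1310 K.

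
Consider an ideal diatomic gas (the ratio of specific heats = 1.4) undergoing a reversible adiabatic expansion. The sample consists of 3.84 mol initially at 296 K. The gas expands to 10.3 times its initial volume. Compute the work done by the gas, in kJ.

W ≈ 14.3 kJ

Adiabatic: T₁V₁^(γ−1) = T₂V₂^(γ−1) ⇒ T₂ = T₁ (V₁/V₂)^(γ−1).
T₂ = 296 × (1/10.3)^(0.4) = 116.5 K.
Q = 0, so ΔU = W_on_gas = nCᵥΔT with Cᵥ = R/(γ−1) = 20.79 J/(mol·K).
ΔU = 3.84 × 20.79 × (116.5 − 296) = -14330 J.
Work done by the gas = −ΔU = 14330 J.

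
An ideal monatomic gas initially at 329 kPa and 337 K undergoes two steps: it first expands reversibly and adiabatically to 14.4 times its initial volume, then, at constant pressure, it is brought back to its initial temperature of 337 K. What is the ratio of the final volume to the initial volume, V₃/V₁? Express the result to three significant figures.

V₃/V₁ ≈ 85.2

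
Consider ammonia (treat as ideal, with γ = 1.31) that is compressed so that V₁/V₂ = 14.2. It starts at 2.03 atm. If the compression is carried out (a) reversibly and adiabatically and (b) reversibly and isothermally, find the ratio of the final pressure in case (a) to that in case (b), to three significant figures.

Isothermal: P_b = P₁(V₁/V₂) = 2.03×14.2.
Adiabatic: P_a = P₁(V₁/V₂)^γ = 2.03×14.2^(1.31).
P_a/P_b = (V₁/V₂)^(γ−1) = 14.2^(0.31) = 2.276.

P_adiabatic / P_isothermal ≈ 2.28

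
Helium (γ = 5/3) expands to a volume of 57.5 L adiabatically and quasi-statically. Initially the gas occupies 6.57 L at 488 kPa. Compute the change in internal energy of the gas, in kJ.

ΔU ≈ -3.68 kJ

P₂ = P₁(V₁/V₂)^γ = 488×(6.57/57.5)^(5/3) = 13.13 kPa.
For a reversible adiabat, W_by_gas = (P₁V₁ − P₂V₂)/(γ−1).
W_by = (488000×0.00657 − 13130×0.0575) / (2/3) = 3677 J.
Q = 0 ⇒ ΔU = −W_by = -3677 J.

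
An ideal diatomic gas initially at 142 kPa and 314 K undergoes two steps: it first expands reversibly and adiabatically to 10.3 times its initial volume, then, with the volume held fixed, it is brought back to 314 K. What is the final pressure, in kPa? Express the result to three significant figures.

For a diatomic ideal gas γ = 7/5.
Adiabatic step (PV^γ = const): P₂ = 142×(1/10.3)^(7/5) = 5.424 kPa; T₂ = 314×(1/10.3)^(2/5) = 123.5 K.
Isochoric: P₃ = P₂(T₃/T₂) = 5.424 × (314/123.5) = 13.79 kPa.

P₃ ≈ 13.8 kPa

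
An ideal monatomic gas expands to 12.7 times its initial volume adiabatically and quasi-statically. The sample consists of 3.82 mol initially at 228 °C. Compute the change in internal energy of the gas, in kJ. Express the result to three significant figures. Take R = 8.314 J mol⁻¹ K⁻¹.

For a reversible adiabat TV^(γ−1) is constant, so T₂ = T₁ (V₁/V₂)^(γ−1).
γ = 5/3 for a monatomic ideal gas, so γ−1 = 2/3.
T₁ = 228 °C = 501.1 K.
T₂ = 501.1 × (1/12.7)^(2/3) = 92.07 K.
Q = 0, so ΔU = W_on_gas = nCᵥΔT with Cᵥ = R/(γ−1) = 12.47 J/(mol·K).
ΔU = 3.82 × 12.47 × (92.07 − 501.1) = -19490 J.

ΔU ≈ -19.5 kJ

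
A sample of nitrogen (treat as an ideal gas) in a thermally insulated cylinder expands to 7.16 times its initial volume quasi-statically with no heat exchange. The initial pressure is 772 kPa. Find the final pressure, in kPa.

Adiabatic: P₁V₁^γ = P₂V₂^γ ⇒ P₂ = P₁ (V₁/V₂)^γ.
For a diatomic ideal gas γ = 7/5.
P₂ = 772 × (1/7.16)^(7/5) = 49.06 kPa.

P₂ ≈ 49.1 kPa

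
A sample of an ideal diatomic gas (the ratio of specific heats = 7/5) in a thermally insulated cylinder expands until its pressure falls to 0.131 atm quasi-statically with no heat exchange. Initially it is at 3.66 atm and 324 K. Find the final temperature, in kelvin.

Adiabatic: T₂/T₁ = (P₂/P₁)^((γ−1)/γ).
T₂ = 324 × (0.131/3.66)^(2/7) = 125.1 K.

T₂ ≈ 125 K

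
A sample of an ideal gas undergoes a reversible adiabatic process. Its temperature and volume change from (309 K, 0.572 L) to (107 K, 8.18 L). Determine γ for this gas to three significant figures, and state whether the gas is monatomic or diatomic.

γ ≈ 1.40; diatomic

TV^(γ−1) = const ⇒ γ − 1 = ln(T₂/T₁) / ln(V₁/V₂).
γ = 1 + ln(107/309) / ln(0.572/8.18) = 1.399.
γ ≈ 1.40 is close to 7/5, so the gas is diatomic.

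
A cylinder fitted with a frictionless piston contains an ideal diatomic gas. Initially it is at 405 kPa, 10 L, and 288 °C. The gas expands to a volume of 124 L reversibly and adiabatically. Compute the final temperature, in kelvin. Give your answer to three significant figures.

For a reversible adiabat TV^(γ−1) is constant, so T₂ = T₁ (V₁/V₂)^(γ−1).
γ = 7/5 for a diatomic ideal gas.
T₁ = 288 °C = 561.1 K.
T₂ = 561.1 × (10/124)^(2/5) = 205 K.

T₂ ≈ 205 K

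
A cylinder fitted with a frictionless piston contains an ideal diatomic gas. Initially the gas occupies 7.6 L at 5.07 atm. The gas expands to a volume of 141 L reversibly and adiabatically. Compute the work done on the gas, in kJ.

γ = 7/5 for a diatomic ideal gas.
P₂ = P₁(V₁/V₂)^γ = 5.07×(7.6/141)^(7/5) = 0.08497 atm.
For a reversible adiabat, W_by_gas = (P₁V₁ − P₂V₂)/(γ−1).
W_by = (513700×0.0076 − 8609×0.141) / (2/5) = 6726 J.
W_on_gas = −W_by = -6726 J.

W ≈ -6.73 kJ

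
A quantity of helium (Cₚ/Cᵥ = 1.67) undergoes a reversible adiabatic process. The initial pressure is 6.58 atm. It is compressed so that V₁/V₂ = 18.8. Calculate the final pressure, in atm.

Since PV^γ is constant along a reversible adiabat, P₂ = P₁ (V₁/V₂)^γ.
P₂ = 6.58 × 18.8^(1.67) = 883.2 atm.

P₂ ≈ 883 atm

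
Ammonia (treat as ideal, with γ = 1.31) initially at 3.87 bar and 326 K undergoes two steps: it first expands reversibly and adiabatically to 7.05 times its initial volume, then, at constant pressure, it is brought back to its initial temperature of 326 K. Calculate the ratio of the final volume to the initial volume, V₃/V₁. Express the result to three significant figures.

Adiabatic step: V₂/V₁ = 7.05; T₂ = T₁·(1/7.05)^(0.31) = 177.9 K.
Isobaric step: V₃/V₂ = T₃/T₂ = 326/177.9.
V₃/V₁ = (V₂/V₁)(V₃/V₂) = 7.05 × (326/177.9) = 12.92.

V₃/V₁ ≈ 12.9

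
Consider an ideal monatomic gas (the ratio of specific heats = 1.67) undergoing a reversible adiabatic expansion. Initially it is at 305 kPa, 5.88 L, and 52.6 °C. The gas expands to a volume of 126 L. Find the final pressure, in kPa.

P₂ ≈ 1.83 kPa

Adiabatic: P₁V₁^γ = P₂V₂^γ ⇒ P₂ = P₁ (V₁/V₂)^γ.
P₂ = 305 × (5.88/126)^(1.67) = 1.826 kPa.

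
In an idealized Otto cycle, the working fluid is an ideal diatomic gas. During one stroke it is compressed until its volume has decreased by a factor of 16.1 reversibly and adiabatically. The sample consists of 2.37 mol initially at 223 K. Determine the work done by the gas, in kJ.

W ≈ -22.4 kJ

Adiabatic: T₁V₁^(γ−1) = T₂V₂^(γ−1) ⇒ T₂ = T₁ (V₁/V₂)^(γ−1).
γ = 7/5 for a diatomic ideal gas, so γ−1 = 2/5.
T₂ = 223 × 16.1^(2/5) = 677.7 K.
Q = 0, so ΔU = W_on_gas = nCᵥΔT with Cᵥ = R/(γ−1) = 20.79 J/(mol·K).
ΔU = 2.37 × 20.79 × (677.7 − 223) = 22400 J.
Work done by the gas = −ΔU = -22400 J.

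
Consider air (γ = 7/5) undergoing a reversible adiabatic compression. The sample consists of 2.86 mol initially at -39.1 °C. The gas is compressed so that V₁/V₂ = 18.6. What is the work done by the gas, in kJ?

W ≈ -30.9 kJ

Adiabatic: T₁V₁^(γ−1) = T₂V₂^(γ−1) ⇒ T₂ = T₁ (V₁/V₂)^(γ−1).
T₁ = -39.1 °C = 234 K.
T₂ = 234 × 18.6^(2/5) = 753.6 K.
Q = 0, so ΔU = W_on_gas = nCᵥΔT with Cᵥ = R/(γ−1) = 20.79 J/(mol·K).
ΔU = 2.86 × 20.79 × (753.6 − 234) = 30880 J.
Work done by the gas = −ΔU = -30880 J.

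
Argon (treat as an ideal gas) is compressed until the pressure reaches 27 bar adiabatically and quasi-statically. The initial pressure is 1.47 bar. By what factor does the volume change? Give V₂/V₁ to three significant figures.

V₂/V₁ ≈ 0.174

From PV^γ = const, V₂/V₁ = (P₁/P₂)^(1/γ).
For a monatomic ideal gas γ = 5/3.
V₂/V₁ = (1.47/27)^(3/5) = 0.1744.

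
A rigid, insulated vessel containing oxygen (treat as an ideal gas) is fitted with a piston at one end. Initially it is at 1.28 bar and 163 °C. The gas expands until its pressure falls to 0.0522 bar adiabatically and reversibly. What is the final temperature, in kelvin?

Adiabatic: T₂/T₁ = (P₂/P₁)^((γ−1)/γ).
For a diatomic ideal gas γ = 7/5, so (γ−1)/γ = 2/7.
T₁ = 163 °C = 436.1 K.
T₂ = 436.1 × (0.0522/1.28)^(2/7) = 174.8 K.

T₂ ≈ 175 K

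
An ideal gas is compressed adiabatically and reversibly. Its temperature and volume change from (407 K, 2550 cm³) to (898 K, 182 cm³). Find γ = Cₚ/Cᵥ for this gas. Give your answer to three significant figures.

TV^(γ−1) = const ⇒ γ − 1 = ln(T₂/T₁) / ln(V₁/V₂).
γ = 1 + ln(898/407) / ln(2550/182) = 1.3.

γ ≈ 1.30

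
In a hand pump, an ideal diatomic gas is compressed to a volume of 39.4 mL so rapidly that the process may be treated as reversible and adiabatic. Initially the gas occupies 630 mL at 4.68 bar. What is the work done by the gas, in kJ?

γ = 7/5 for a diatomic ideal gas.
P₂ = P₁(V₁/V₂)^γ = 4.68×(630/39.4)^(7/5) = 226.8 bar.
For a reversible adiabat, W_by_gas = (P₁V₁ − P₂V₂)/(γ−1).
W_by = (468000×0.00063 − 2.268×10^7×3.94×10^-5) / (2/5) = -1497 J.

W ≈ -1.50 kJ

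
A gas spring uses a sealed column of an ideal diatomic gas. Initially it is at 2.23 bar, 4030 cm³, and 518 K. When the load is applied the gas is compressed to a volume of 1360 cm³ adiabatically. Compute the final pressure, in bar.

P₂ ≈ 10.2 bar

Adiabatic: P₁V₁^γ = P₂V₂^γ ⇒ P₂ = P₁ (V₁/V₂)^γ.
γ = 7/5 for a diatomic ideal gas.
P₂ = 2.23 × (4030/1360)^(7/5) = 10.2 bar.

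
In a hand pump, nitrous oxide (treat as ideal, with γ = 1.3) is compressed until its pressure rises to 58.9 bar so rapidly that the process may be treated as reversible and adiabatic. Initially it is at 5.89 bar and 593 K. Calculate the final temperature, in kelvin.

T₂ ≈ 1010 K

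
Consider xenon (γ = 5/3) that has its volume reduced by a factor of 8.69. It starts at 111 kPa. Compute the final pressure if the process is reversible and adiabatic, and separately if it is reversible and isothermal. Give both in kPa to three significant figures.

adiabatic: 4080 kPa; isothermal: 965 kPa

Isothermal: P₂ = P₁(V₁/V₂) = 111×8.69 = 964.6 kPa.
Adiabatic: P₂ = P₁(V₁/V₂)^γ = 111×8.69^(5/3) = 4077 kPa.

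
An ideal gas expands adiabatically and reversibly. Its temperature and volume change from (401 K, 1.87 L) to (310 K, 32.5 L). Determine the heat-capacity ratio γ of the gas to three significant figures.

TV^(γ−1) = const ⇒ γ − 1 = ln(T₂/T₁) / ln(V₁/V₂).
γ = 1 + ln(310/401) / ln(1.87/32.5) = 1.09.

γ ≈ 1.09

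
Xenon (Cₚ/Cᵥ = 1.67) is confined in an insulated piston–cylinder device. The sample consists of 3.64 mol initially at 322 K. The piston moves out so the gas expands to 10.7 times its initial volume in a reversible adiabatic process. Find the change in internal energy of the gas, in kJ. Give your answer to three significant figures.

For a reversible adiabat TV^(γ−1) is constant, so T₂ = T₁ (V₁/V₂)^(γ−1).
T₂ = 322 × (1/10.7)^(0.67) = 65.79 K.
Q = 0, so ΔU = W_on_gas = nCᵥΔT with Cᵥ = R/(γ−1) = 12.41 J/(mol·K).
ΔU = 3.64 × 12.41 × (65.79 − 322) = -11570 J.

ΔU ≈ -11.6 kJ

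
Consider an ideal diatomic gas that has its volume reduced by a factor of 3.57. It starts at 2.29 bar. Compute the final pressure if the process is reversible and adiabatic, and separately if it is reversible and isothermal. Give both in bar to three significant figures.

adiabatic: 13.6 bar; isothermal: 8.18 bar

For a diatomic ideal gas γ = 7/5.
Isothermal: P₂ = P₁(V₁/V₂) = 2.29×3.57 = 8.175 bar.
Adiabatic: P₂ = P₁(V₁/V₂)^γ = 2.29×3.57^(7/5) = 13.6 bar.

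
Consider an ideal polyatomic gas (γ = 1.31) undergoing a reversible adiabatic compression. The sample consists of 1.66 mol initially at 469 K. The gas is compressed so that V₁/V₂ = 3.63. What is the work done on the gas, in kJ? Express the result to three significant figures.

W ≈ 10.3 kJ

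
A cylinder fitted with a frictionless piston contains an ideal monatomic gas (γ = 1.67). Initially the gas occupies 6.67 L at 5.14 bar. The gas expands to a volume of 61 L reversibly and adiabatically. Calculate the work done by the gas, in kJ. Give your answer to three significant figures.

P₂ = P₁(V₁/V₂)^γ = 5.14×(6.67/61)^(1.67) = 0.1276 bar.
For a reversible adiabat, W_by_gas = (P₁V₁ − P₂V₂)/(γ−1).
W_by = (514000×0.00667 − 12760×0.061) / (0.67) = 3956 J.

W ≈ 3.96 kJ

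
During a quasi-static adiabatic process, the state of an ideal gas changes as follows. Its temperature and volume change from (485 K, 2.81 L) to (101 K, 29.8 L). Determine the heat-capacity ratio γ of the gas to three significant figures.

γ ≈ 1.66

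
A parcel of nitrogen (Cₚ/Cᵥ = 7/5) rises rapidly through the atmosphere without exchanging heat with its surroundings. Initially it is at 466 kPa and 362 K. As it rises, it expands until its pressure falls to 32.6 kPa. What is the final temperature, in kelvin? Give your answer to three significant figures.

T₂ ≈ 169 K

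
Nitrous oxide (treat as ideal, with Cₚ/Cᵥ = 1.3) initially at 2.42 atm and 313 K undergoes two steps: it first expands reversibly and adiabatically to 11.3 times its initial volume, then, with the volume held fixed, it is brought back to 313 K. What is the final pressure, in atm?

Adiabatic step (PV^γ = const): P₂ = 2.42×(1/11.3)^(1.3) = 0.1035 atm; T₂ = 313×(1/11.3)^(0.3) = 151.2 K.
Isochoric: P₃ = P₂(T₃/T₂) = 0.1035 × (313/151.2) = 0.2142 atm.

P₃ ≈ 0.214 atm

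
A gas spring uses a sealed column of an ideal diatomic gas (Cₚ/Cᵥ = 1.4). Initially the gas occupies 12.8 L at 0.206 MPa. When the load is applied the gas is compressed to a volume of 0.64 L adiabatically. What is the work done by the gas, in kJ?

W ≈ -15.3 kJ

P₂ = P₁(V₁/V₂)^γ = 0.206×(12.8/0.64)^(1.4) = 13.66 MPa.
For a reversible adiabat, W_by_gas = (P₁V₁ − P₂V₂)/(γ−1).
W_by = (206000×0.0128 − 1.366×10^7×0.00064) / (0.4) = -15260 J.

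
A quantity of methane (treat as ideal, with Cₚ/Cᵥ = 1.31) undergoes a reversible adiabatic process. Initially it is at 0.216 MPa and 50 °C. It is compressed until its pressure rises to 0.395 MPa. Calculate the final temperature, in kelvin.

T₂ ≈ 373 K

Adiabatic: T₂/T₁ = (P₂/P₁)^((γ−1)/γ).
T₁ = 50 °C = 323.1 K.
T₂ = 323.1 × (0.395/0.216)^(0.237) = 372.8 K.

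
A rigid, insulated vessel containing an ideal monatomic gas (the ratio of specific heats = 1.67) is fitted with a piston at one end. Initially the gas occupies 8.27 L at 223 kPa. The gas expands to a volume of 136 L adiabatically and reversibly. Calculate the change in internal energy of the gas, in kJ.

ΔU ≈ -2.33 kJ

P₂ = P₁(V₁/V₂)^γ = 223×(8.27/136)^(1.67) = 2.077 kPa.
For a reversible adiabat, W_by_gas = (P₁V₁ − P₂V₂)/(γ−1).
W_by = (223000×0.00827 − 2077×0.136) / (0.67) = 2331 J.
Q = 0 ⇒ ΔU = −W_by = -2331 J.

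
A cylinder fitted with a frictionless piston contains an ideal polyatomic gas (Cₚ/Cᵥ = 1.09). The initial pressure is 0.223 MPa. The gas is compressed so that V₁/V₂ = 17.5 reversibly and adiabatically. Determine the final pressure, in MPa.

P₂ ≈ 5.05 MPa

Adiabatic: P₁V₁^γ = P₂V₂^γ ⇒ P₂ = P₁ (V₁/V₂)^γ.
P₂ = 0.223 × 17.5^(1.09) = 5.049 MPa.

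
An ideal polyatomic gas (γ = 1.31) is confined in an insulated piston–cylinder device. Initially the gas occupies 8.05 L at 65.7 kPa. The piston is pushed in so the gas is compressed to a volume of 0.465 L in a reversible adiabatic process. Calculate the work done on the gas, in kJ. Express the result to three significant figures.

P₂ = P₁(V₁/V₂)^γ = 65.7×(8.05/0.465)^(1.31) = 2753 kPa.
For a reversible adiabat, W_by_gas = (P₁V₁ − P₂V₂)/(γ−1).
W_by = (65700×0.00805 − 2.753×10^6×0.000465) / (0.31) = -2423 J.
W_on_gas = −W_by = 2423 J.

W ≈ 2.42 kJ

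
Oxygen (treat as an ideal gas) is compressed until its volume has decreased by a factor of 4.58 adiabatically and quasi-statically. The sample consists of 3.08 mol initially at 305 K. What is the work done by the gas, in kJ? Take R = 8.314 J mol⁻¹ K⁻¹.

Adiabatic: T₁V₁^(γ−1) = T₂V₂^(γ−1) ⇒ T₂ = T₁ (V₁/V₂)^(γ−1).
γ = 7/5 for a diatomic ideal gas, so γ−1 = 2/5.
T₂ = 305 × 4.58^(2/5) = 560.6 K.
Q = 0, so ΔU = W_on_gas = nCᵥΔT with Cᵥ = R/(γ−1) = 20.79 J/(mol·K).
ΔU = 3.08 × 20.79 × (560.6 − 305) = 16360 J.
Work done by the gas = −ΔU = -16360 J.

W ≈ -16.4 kJ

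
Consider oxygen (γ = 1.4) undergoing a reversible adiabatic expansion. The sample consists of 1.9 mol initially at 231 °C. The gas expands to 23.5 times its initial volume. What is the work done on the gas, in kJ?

W ≈ -14.3 kJ

Adiabatic: T₁V₁^(γ−1) = T₂V₂^(γ−1) ⇒ T₂ = T₁ (V₁/V₂)^(γ−1).
T₁ = 231 °C = 504.1 K.
T₂ = 504.1 × (1/23.5)^(0.4) = 142.6 K.
Q = 0, so ΔU = W_on_gas = nCᵥΔT with Cᵥ = R/(γ−1) = 20.79 J/(mol·K).
ΔU = 1.9 × 20.79 × (142.6 − 504.1) = -14280 J.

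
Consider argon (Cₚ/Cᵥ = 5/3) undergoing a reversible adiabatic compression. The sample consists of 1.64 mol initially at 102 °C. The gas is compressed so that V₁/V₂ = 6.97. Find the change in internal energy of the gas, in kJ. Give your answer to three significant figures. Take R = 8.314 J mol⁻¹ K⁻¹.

ΔU ≈ 20.3 kJ

Adiabatic: T₁V₁^(γ−1) = T₂V₂^(γ−1) ⇒ T₂ = T₁ (V₁/V₂)^(γ−1).
T₁ = 102 °C = 375.1 K.
T₂ = 375.1 × 6.97^(2/3) = 1369 K.
Q = 0, so ΔU = W_on_gas = nCᵥΔT with Cᵥ = R/(γ−1) = 12.47 J/(mol·K).
ΔU = 1.64 × 12.47 × (1369 − 375.1) = 20320 J.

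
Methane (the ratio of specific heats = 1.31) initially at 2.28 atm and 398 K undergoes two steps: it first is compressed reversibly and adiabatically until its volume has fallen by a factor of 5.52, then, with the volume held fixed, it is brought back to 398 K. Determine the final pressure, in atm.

Adiabatic step (PV^γ = const): P₂ = 2.28×5.52^(1.31) = 21.37 atm; T₂ = 398×5.52^(0.31) = 675.9 K.
Isochoric: P₃ = P₂(T₃/T₂) = 21.37 × (398/675.9) = 12.59 atm.

P₃ ≈ 12.6 atm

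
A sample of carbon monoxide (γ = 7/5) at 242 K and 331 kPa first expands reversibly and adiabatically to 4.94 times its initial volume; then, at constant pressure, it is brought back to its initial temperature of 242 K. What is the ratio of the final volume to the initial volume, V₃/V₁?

Adiabatic step: V₂/V₁ = 4.94; T₂ = T₁·(1/4.94)^(2/5) = 127.7 K.
Isobaric step: V₃/V₂ = T₃/T₂ = 242/127.7.
V₃/V₁ = (V₂/V₁)(V₃/V₂) = 4.94 × (242/127.7) = 9.359.

V₃/V₁ ≈ 9.36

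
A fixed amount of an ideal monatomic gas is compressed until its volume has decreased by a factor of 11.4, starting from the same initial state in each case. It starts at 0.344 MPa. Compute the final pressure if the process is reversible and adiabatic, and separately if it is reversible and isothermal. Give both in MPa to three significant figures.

adiabatic: 19.9 MPa; isothermal: 3.92 MPa

For a monatomic ideal gas γ = 5/3.
Isothermal: P₂ = P₁(V₁/V₂) = 0.344×11.4 = 3.922 MPa.
Adiabatic: P₂ = P₁(V₁/V₂)^γ = 0.344×11.4^(5/3) = 19.86 MPa.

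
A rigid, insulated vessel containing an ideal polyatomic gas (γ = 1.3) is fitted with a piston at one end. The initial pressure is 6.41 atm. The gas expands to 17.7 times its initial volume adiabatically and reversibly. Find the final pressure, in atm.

P₂ ≈ 0.153 atm

Since PV^γ is constant along a reversible adiabat, P₂ = P₁ (V₁/V₂)^γ.
P₂ = 6.41 × (1/17.7)^(1.3) = 0.1529 atm.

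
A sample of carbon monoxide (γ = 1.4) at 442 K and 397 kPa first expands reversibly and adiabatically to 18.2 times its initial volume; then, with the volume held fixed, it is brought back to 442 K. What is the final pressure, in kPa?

Adiabatic step (PV^γ = const): P₂ = 397×(1/18.2)^(1.4) = 6.834 kPa; T₂ = 442×(1/18.2)^(0.4) = 138.5 K.
Isochoric: P₃ = P₂(T₃/T₂) = 6.834 × (442/138.5) = 21.81 kPa.

P₃ ≈ 21.8 kPa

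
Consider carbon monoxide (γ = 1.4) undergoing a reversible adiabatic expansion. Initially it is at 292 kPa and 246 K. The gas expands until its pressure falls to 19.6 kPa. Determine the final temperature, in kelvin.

Along an adiabat T P^((1−γ)/γ) is constant, so T₂ = T₁ (P₂/P₁)^((γ−1)/γ).
T₂ = 246 × (19.6/292)^(0.286) = 113.7 K.

T₂ ≈ 114 K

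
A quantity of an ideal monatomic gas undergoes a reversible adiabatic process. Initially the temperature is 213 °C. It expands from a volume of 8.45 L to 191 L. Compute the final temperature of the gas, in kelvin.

T₂ ≈ 60.8 K

Adiabatic: T₁V₁^(γ−1) = T₂V₂^(γ−1) ⇒ T₂ = T₁ (V₁/V₂)^(γ−1).
For a monatomic ideal gas γ = 5/3, so γ−1 = 2/3.
T₁ = 213 °C = 486.1 K.
T₂ = 486.1 × (8.45/191)^(2/3) = 60.81 K.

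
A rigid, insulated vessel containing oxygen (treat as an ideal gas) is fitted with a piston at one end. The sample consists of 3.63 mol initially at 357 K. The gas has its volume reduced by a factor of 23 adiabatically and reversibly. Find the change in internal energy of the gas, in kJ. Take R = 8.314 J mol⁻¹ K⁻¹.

ΔU ≈ 67.5 kJ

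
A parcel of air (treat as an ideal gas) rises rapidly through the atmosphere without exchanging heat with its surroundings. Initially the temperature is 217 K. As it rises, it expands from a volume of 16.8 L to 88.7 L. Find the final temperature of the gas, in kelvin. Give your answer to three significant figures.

T₂ ≈ 112 K

Adiabatic: T₁V₁^(γ−1) = T₂V₂^(γ−1) ⇒ T₂ = T₁ (V₁/V₂)^(γ−1).
For a diatomic ideal gas γ = 7/5, so γ−1 = 2/5.
T₂ = 217 × (16.8/88.7)^(2/5) = 111.5 K.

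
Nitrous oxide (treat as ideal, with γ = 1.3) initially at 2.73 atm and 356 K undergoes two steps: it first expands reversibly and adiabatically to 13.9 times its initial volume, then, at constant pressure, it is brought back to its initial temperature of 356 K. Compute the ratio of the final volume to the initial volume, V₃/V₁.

V₃/V₁ ≈ 30.6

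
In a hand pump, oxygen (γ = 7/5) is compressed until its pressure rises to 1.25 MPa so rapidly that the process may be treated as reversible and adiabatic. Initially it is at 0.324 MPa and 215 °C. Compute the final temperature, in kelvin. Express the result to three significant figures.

T₂ ≈ 718 K

Along an adiabat T P^((1−γ)/γ) is constant, so T₂ = T₁ (P₂/P₁)^((γ−1)/γ).
T₁ = 215 °C = 488.1 K.
T₂ = 488.1 × (1.25/0.324)^(2/7) = 717.9 K.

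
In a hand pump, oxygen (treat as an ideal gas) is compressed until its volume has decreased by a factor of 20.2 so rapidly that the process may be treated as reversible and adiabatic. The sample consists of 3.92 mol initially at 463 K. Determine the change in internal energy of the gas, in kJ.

For a reversible adiabat TV^(γ−1) is constant, so T₂ = T₁ (V₁/V₂)^(γ−1).
γ = 7/5 for a diatomic ideal gas, so γ−1 = 2/5.
T₂ = 463 × 20.2^(2/5) = 1541 K.
Q = 0, so ΔU = W_on_gas = nCᵥΔT with Cᵥ = R/(γ−1) = 20.79 J/(mol·K).
ΔU = 3.92 × 20.79 × (1541 − 463) = 87810 J.

ΔU ≈ 87.8 kJ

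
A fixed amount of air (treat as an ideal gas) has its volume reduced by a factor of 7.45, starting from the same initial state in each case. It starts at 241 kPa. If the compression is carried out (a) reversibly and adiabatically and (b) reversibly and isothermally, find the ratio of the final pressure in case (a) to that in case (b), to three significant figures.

P_adiabatic / P_isothermal ≈ 2.23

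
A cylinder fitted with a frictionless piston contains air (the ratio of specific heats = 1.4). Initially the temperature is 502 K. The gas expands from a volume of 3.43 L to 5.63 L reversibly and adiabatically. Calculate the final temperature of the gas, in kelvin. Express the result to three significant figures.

Adiabatic: T₁V₁^(γ−1) = T₂V₂^(γ−1) ⇒ T₂ = T₁ (V₁/V₂)^(γ−1).
T₂ = 502 × (3.43/5.63)^(0.4) = 411.7 K.

T₂ ≈ 412 K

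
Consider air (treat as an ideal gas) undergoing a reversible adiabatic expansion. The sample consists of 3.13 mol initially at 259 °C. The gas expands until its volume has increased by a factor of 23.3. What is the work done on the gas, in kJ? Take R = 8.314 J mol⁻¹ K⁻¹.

W ≈ -24.8 kJ

For a reversible adiabat TV^(γ−1) is constant, so T₂ = T₁ (V₁/V₂)^(γ−1).
γ = 7/5 for a diatomic ideal gas, so γ−1 = 2/5.
T₁ = 259 °C = 532.1 K.
T₂ = 532.1 × (1/23.3)^(2/5) = 151 K.
Q = 0, so ΔU = W_on_gas = nCᵥΔT with Cᵥ = R/(γ−1) = 20.79 J/(mol·K).
ΔU = 3.13 × 20.79 × (151 − 532.1) = -24790 J.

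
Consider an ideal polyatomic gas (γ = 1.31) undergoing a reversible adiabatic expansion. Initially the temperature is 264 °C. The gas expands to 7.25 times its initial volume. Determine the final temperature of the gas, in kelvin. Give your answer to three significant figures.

For a reversible adiabat TV^(γ−1) is constant, so T₂ = T₁ (V₁/V₂)^(γ−1).
T₁ = 264 °C = 537.1 K.
T₂ = 537.1 × (1/7.25)^(0.31) = 290.7 K.

T₂ ≈ 291 K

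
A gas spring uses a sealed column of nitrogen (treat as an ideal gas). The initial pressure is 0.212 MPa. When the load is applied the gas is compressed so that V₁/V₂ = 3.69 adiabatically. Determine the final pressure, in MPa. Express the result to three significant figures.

P₂ ≈ 1.32 MPa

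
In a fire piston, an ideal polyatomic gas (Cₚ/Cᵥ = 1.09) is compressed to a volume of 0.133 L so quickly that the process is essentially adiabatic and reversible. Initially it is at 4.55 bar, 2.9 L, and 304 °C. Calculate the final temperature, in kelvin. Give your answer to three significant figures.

T₂ ≈ 762 K

Adiabatic: T₁V₁^(γ−1) = T₂V₂^(γ−1) ⇒ T₂ = T₁ (V₁/V₂)^(γ−1).
T₁ = 304 °C = 577.1 K.
T₂ = 577.1 × (2.9/0.133)^(0.09) = 761.7 K.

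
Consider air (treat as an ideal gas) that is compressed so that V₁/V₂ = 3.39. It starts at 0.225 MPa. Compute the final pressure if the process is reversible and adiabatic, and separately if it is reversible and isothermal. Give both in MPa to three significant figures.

For a diatomic ideal gas γ = 7/5.
Isothermal: P₂ = P₁(V₁/V₂) = 0.225×3.39 = 0.7628 MPa.
Adiabatic: P₂ = P₁(V₁/V₂)^γ = 0.225×3.39^(7/5) = 1.243 MPa.

adiabatic: 1.24 MPa; isothermal: 0.763 MPa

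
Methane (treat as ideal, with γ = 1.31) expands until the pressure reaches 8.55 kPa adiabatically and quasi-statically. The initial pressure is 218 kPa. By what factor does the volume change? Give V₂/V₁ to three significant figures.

From PV^γ = const, V₂/V₁ = (P₁/P₂)^(1/γ).
V₂/V₁ = (218/8.55)^(0.763) = 11.85.

V₂/V₁ ≈ 11.8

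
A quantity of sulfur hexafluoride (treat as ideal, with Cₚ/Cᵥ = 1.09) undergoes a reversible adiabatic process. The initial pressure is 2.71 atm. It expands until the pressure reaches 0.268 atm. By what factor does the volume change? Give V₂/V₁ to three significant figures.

From PV^γ = const, V₂/V₁ = (P₁/P₂)^(1/γ).
V₂/V₁ = (2.71/0.268)^(0.917) = 8.353.

V₂/V₁ ≈ 8.35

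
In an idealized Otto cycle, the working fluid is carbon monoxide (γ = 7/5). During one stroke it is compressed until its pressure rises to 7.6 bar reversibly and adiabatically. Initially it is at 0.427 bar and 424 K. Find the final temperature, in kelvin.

T₂ ≈ 965 K

Adiabatic: T₂/T₁ = (P₂/P₁)^((γ−1)/γ).
T₂ = 424 × (7.6/0.427)^(2/7) = 965.2 K.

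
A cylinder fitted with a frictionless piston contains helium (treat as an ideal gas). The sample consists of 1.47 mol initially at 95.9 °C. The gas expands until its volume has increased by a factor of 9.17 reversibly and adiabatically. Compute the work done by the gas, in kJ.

For a reversible adiabat TV^(γ−1) is constant, so T₂ = T₁ (V₁/V₂)^(γ−1).
γ = 5/3 for a monatomic ideal gas, so γ−1 = 2/3.
T₁ = 95.9 °C = 369 K.
T₂ = 369 × (1/9.17)^(2/3) = 84.24 K.
Q = 0, so ΔU = W_on_gas = nCᵥΔT with Cᵥ = R/(γ−1) = 12.47 J/(mol·K).
ΔU = 1.47 × 12.47 × (84.24 − 369) = -5221 J.
Work done by the gas = −ΔU = 5221 J.

W ≈ 5.22 kJ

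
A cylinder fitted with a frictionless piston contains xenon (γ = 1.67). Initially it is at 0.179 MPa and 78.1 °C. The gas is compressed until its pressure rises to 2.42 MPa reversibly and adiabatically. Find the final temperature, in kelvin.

T₂ ≈ 999 K

Along an adiabat T P^((1−γ)/γ) is constant, so T₂ = T₁ (P₂/P₁)^((γ−1)/γ).
T₁ = 78.1 °C = 351.2 K.
T₂ = 351.2 × (2.42/0.179)^(0.401) = 998.5 K.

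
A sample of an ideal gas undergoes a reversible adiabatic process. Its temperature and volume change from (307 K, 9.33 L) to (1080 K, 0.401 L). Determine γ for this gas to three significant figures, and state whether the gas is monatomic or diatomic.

γ ≈ 1.40; diatomic

TV^(γ−1) = const ⇒ γ − 1 = ln(T₂/T₁) / ln(V₁/V₂).
γ = 1 + ln(1080/307) / ln(9.33/0.401) = 1.4.
γ ≈ 1.40 is close to 7/5, so the gas is diatomic.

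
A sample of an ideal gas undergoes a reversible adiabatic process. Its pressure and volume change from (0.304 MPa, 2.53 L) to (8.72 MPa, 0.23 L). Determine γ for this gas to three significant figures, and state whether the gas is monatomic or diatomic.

γ ≈ 1.40; diatomic

PV^γ = const ⇒ γ = ln(P₂/P₁) / ln(V₁/V₂).
γ = ln(8.72/0.304) / ln(2.53/0.23) = 1.4.
γ ≈ 1.40 is close to 7/5, so the gas is diatomic.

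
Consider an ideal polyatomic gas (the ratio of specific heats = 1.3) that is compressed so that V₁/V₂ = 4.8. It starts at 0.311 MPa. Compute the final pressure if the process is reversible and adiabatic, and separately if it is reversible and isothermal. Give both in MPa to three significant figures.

adiabatic: 2.39 MPa; isothermal: 1.49 MPa

Isothermal: P₂ = P₁(V₁/V₂) = 0.311×4.8 = 1.493 MPa.
Adiabatic: P₂ = P₁(V₁/V₂)^γ = 0.311×4.8^(1.3) = 2.39 MPa.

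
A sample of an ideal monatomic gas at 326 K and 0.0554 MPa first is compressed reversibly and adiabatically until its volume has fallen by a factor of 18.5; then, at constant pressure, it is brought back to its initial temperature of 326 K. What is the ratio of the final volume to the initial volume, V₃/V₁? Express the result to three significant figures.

V₃/V₁ ≈ 0.00773

For a monatomic ideal gas γ = 5/3.
Adiabatic step: V₂/V₁ = 0.05405; T₂ = T₁·18.5^(2/3) = 2280 K.
Isobaric step: V₃/V₂ = T₃/T₂ = 326/2280.
V₃/V₁ = (V₂/V₁)(V₃/V₂) = 0.05405 × (326/2280) = 0.007728.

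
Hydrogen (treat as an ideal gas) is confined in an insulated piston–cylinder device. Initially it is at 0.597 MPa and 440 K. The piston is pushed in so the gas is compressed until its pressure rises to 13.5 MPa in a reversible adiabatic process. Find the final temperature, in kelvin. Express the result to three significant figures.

Adiabatic: T₂/T₁ = (P₂/P₁)^((γ−1)/γ).
For a diatomic ideal gas γ = 7/5, so (γ−1)/γ = 2/7.
T₂ = 440 × (13.5/0.597)^(2/7) = 1073 K.

T₂ ≈ 1070 K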